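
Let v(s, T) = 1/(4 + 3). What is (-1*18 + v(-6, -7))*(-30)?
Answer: 3750/7 ≈ 535.71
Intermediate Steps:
v(s, T) = ⅐ (v(s, T) = 1/7 = ⅐)
(-1*18 + v(-6, -7))*(-30) = (-1*18 + ⅐)*(-30) = (-18 + ⅐)*(-30) = -125/7*(-30) = 3750/7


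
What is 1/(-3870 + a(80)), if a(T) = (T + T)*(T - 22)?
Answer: 1/5410 ≈ 0.00018484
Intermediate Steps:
a(T) = 2*T*(-22 + T) (a(T) = (2*T)*(-22 + T) = 2*T*(-22 + T))
1/(-3870 + a(80)) = 1/(-3870 + 2*80*(-22 + 80)) = 1/(-3870 + 2*80*58) = 1/(-3870 + 9280) = 1/5410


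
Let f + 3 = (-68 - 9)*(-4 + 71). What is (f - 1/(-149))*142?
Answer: -109217454/149 ≈ -7.3300e+5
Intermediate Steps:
f = -5162 (f = -3 + (-68 - 9)*(-4 + 71) = -3 - 77*67 = -3 - 5159 = -5162)
(f - 1/(-149))*142 = (-5162 - 1/(-149))*142 = (-5162 - 1*(-1/149))*142 = (-5162 + 1/149)*142 = -769137/149*142 = -109217454/149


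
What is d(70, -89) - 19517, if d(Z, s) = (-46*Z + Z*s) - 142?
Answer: -29109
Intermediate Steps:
d(Z, s) = -142 - 46*Z + Z*s
d(70, -89) - 19517 = (-142 - 46*70 + 70*(-89)) - 19517 = (-142 - 3220 - 6230) - 19517 = -9592 - 19517 = -29109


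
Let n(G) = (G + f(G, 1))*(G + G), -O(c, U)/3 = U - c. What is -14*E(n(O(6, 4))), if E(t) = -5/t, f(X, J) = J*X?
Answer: 35/72 ≈ 0.48611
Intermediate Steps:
O(c, U) = -3*U + 3*c (O(c, U) = -3*(U - c) = -3*U + 3*c)
n(G) = 4*G² (n(G) = (G + 1*G)*(G + G) = (G + G)*(2*G) = (2*G)*(2*G) = 4*G²)
-14*E(n(O(6, 4))) = -(-70)/(4*(-3*4 + 3*6)²) = -(-70)/(4*(-12 + 18)²) = -(-70)/(4*6²) = -(-70)/(4*36) = -(-70)/144 = -14*(-5/144) = 35/72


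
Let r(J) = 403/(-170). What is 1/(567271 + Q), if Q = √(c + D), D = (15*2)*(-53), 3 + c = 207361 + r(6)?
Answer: 96436070/54705350884813 - √5946626690/54705350884813 ≈ 1.7614e-6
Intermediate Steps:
r(J) = -403/170 (r(J) = 403*(-1/170) = -403/170)
c = 35250457/170 (c = -3 + (207361 - 403/170) = -3 + 35250967/170 = 35250457/170 ≈ 2.0736e+5)
D = -1590 (D = 30*(-53) = -1590)
Q = √5946626690/170 (Q = √(35250457/170 - 1590) = √(34980157/170) = √5946626690/170 ≈ 453.61)
1/(567271 + Q) = 1/(567271 + √5946626690/170)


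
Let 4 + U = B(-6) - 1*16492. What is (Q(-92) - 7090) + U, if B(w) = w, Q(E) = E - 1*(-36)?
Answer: -23648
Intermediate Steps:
Q(E) = 36 + E (Q(E) = E + 36 = 36 + E)
U = -16502 (U = -4 + (-6 - 1*16492) = -4 + (-6 - 16492) = -4 - 16498 = -16502)
(Q(-92) - 7090) + U = ((36 - 92) - 7090) - 16502 = (-56 - 7090) - 16502 = -7146 - 16502 = -23648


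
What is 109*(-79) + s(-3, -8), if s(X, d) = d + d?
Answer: -8627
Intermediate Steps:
s(X, d) = 2*d
109*(-79) + s(-3, -8) = 109*(-79) + 2*(-8) = -8611 - 16 = -8627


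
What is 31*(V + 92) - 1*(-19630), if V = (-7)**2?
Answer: 24001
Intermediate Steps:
V = 49
31*(V + 92) - 1*(-19630) = 31*(49 + 92) - 1*(-19630) = 31*141 + 19630 = 4371 + 19630 = 24001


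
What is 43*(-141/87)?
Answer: -2021/29 ≈ -69.690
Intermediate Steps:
43*(-141/87) = 43*(-141*1/87) = 43*(-47/29) = -2021/29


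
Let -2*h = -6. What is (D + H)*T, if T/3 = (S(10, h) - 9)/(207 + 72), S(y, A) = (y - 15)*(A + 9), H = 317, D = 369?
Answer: -15778/31 ≈ -508.97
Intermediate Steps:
h = 3 (h = -½*(-6) = 3)
S(y, A) = (-15 + y)*(9 + A)
T = -23/31 (T = 3*(((-135 - 15*3 + 9*10 + 3*10) - 9)/(207 + 72)) = 3*(((-135 - 45 + 90 + 30) - 9)/279) = 3*((-60 - 9)*(1/279)) = 3*(-69*1/279) = 3*(-23/93) = -23/31 ≈ -0.74194)
(D + H)*T = (369 + 317)*(-23/31) = 686*(-23/31) = -15778/31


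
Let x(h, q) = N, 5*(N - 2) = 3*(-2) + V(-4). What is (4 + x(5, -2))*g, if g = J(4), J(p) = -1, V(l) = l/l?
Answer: -5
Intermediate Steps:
V(l) = 1
N = 1 (N = 2 + (3*(-2) + 1)/5 = 2 + (-6 + 1)/5 = 2 + (⅕)*(-5) = 2 - 1 = 1)
g = -1
x(h, q) = 1
(4 + x(5, -2))*g = (4 + 1)*(-1) = 5*(-1) = -5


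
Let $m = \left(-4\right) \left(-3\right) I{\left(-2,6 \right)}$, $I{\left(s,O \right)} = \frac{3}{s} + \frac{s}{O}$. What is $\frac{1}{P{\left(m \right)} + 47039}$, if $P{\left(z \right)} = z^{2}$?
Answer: $\frac{1}{47523} \approx 2.1042 \cdot 10^{-5}$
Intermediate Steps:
$m = -22$ ($m = \left(-4\right) \left(-3\right) \left(\frac{3}{-2} - \frac{2}{6}\right) = 12 \left(3 \left(- \frac{1}{2}\right) - \frac{1}{3}\right) = 12 \left(- \frac{3}{2} - \frac{1}{3}\right) = 12 \left(- \frac{11}{6}\right) = -22$)
$\frac{1}{P{\left(m \right)} + 47039} = \frac{1}{\left(-22\right)^{2} + 47039} = \frac{1}{484 + 47039} = \frac{1}{47523}$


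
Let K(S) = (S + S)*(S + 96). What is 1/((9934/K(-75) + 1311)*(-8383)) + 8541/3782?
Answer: 36871046284131/16326695080037 ≈ 2.2583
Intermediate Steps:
K(S) = 2*S*(96 + S) (K(S) = (2*S)*(96 + S) = 2*S*(96 + S))
1/((9934/K(-75) + 1311)*(-8383)) + 8541/3782 = 1/((9934/((2*(-75)*(96 - 75))) + 1311)*(-8383)) + 8541/3782 = -1/8383/(9934/((2*(-75)*21)) + 1311) + 8541*(1/3782) = -1/8383/(9934/(-3150) + 1311) + 8541/3782 = -1/8383/(9934*(-1/3150) + 1311) + 8541/3782 = -1/8383/(-4967/1575 + 1311) + 8541/3782 = -1/8383/(2059858/1575) + 8541/3782 = (1575/2059858)*(-1/8383) + 8541/3782 = -1575/17267789614 + 8541/3782 = 36871046284131/16326695080037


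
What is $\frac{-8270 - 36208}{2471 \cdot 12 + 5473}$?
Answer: $- \frac{44478}{35125} \approx -1.2663$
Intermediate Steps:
$\frac{-8270 - 36208}{2471 \cdot 12 + 5473} = - \frac{44478}{29652 + 5473} = - \frac{44478}{35125}$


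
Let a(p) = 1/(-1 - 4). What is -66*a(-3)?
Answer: 66/5 ≈ 13.200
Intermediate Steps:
a(p) = -⅕ (a(p) = 1/(-5) = -⅕)
-66*a(-3) = -66*(-⅕) = 66/5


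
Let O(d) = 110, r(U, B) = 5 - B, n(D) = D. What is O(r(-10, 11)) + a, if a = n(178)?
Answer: 288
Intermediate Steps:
a = 178
O(r(-10, 11)) + a = 110 + 178 = 288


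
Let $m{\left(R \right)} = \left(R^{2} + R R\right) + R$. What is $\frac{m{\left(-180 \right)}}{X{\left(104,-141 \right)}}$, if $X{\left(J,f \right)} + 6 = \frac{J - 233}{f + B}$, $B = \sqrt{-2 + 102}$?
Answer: $- \frac{940580}{73} \approx -12885.0$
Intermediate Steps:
$B = 10$ ($B = \sqrt{100} = 10$)
$m{\left(R \right)} = R + 2 R^{2}$ ($m{\left(R \right)} = \left(R^{2} + R^{2}\right) + R = 2 R^{2} + R = R + 2 R^{2}$)
$X{\left(J,f \right)} = -6 + \frac{-233 + J}{10 + f}$ ($X{\left(J,f \right)} = -6 + \frac{J - 233}{f + 10} = -6 + \frac{-233 + J}{10 + f}$)
$\frac{m{\left(-180 \right)}}{X{\left(104,-141 \right)}} = \frac{\left(-180\right) \left(1 + 2 \left(-180\right)\right)}{\frac{1}{10 - 141} \left(-293 + 104 - -846\right)} = \frac{\left(-180\right) \left(1 - 360\right)}{\frac{1}{-131} \left(-293 + 104 + 846\right)} = \frac{\left(-180\right) \left(-359\right)}{\left(- \frac{1}{131}\right) 657} = \frac{64620}{- \frac{657}{131}} = 64620 \left(- \frac{131}{657}\right) = - \frac{940580}{73}$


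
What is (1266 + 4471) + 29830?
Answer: 35567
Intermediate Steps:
(1266 + 4471) + 29830 = 5737 + 29830 = 35567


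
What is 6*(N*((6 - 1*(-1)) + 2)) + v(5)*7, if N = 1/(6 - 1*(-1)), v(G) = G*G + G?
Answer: 1524/7 ≈ 217.71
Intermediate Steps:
v(G) = G + G**2 (v(G) = G**2 + G = G + G**2)
N = 1/7 (N = 1/(6 + 1) = 1/7 ≈ 0.14286)
6*(N*((6 - 1*(-1)) + 2)) + v(5)*7 = 6*(((6 - 1*(-1)) + 2)/7) + (5*(1 + 5))*7 = 6*(((6 + 1) + 2)/7) + (5*6)*7 = 6*((7 + 2)/7) + 30*7 = 6*((1/7)*9) + 210 = 6*(9/7) + 210 = 54/7 + 210 = 1524/7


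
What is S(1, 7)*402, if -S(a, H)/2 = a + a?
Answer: -1608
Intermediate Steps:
S(a, H) = -4*a (S(a, H) = -2*(a + a) = -4*a)
S(1, 7)*402 = -4*1*402 = -4*402 = -1608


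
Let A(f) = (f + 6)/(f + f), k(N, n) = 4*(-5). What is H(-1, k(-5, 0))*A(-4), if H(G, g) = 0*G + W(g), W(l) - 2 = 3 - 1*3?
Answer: -½ ≈ -0.50000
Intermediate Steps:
W(l) = 2 (W(l) = 2 + (3 - 1*3) = 2 + (3 - 3) = 2 + 0 = 2)
k(N, n) = -20
H(G, g) = 2 (H(G, g) = 0*G + 2 = 0 + 2 = 2)
A(f) = (6 + f)/(2*f) (A(f) = (6 + f)/((2*f)) = (6 + f)*(1/(2*f)) = (6 + f)/(2*f))
H(-1, k(-5, 0))*A(-4) = 2*((½)*(6 - 4)/(-4)) = 2*((½)*(-¼)*2) = 2*(-¼) = -½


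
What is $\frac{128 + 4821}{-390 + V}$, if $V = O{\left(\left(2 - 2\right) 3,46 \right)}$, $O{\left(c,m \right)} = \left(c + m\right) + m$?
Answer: $- \frac{4949}{298} \approx -16.607$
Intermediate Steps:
$O{\left(c,m \right)} = c + 2 m$
$V = 92$ ($V = \left(2 - 2\right) 3 + 2 \cdot 46 = 0 \cdot 3 + 92 = 0 + 92 = 92$)
$\frac{128 + 4821}{-390 + V} = \frac{128 + 4821}{-390 + 92} = \frac{4949}{-298} = 4949 \left(- \frac{1}{298}\right) = - \frac{4949}{298}$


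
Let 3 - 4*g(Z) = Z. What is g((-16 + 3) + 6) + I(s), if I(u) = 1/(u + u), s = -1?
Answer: 2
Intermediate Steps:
I(u) = 1/(2*u)
g(Z) = 3/4 - Z/4
g((-16 + 3) + 6) + I(s) = (3/4 - ((-16 + 3) + 6)/4) + (1/2)/(-1) = (3/4 - (-13 + 6)/4) + (1/2)*(-1) = (3/4 - 1/4*(-7)) - 1/2 = (3/4 + 7/4) - 1/2 = 5/2 - 1/2 = 2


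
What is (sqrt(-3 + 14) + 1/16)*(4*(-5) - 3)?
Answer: -23/16 - 23*sqrt(11) ≈ -77.720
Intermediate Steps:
(sqrt(-3 + 14) + 1/16)*(4*(-5) - 3) = (sqrt(11) + 1/16)*(-20 - 3) = (1/16 + sqrt(11))*(-23) = -23/16 - 23*sqrt(11)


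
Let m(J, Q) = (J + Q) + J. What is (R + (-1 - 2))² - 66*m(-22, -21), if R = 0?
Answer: 4299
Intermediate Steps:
m(J, Q) = Q + 2*J
(R + (-1 - 2))² - 66*m(-22, -21) = (0 + (-1 - 2))² - 66*(-21 + 2*(-22)) = (0 - 3)² - 66*(-21 - 44) = (-3)² - 66*(-65) = 9 + 4290 = 4299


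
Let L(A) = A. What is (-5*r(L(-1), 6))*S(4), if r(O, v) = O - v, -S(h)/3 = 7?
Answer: -735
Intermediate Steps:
S(h) = -21 (S(h) = -3*7 = -21)
(-5*r(L(-1), 6))*S(4) = -5*(-1 - 1*6)*(-21) = -5*(-1 - 6)*(-21) = -5*(-7)*(-21) = 35*(-21) = -735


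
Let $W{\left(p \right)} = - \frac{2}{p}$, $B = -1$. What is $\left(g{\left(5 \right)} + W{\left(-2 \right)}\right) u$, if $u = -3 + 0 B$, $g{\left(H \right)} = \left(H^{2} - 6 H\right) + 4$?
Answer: $0$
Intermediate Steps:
$g{\left(H \right)} = 4 + H^{2} - 6 H$
$u = -3$ ($u = -3 + 0 \left(-1\right) = -3 + 0 = -3$)
$\left(g{\left(5 \right)} + W{\left(-2 \right)}\right) u = \left(\left(4 + 5^{2} - 30\right) - \frac{2}{-2}\right) \left(-3\right) = \left(\left(4 + 25 - 30\right) - -1\right) \left(-3\right) = \left(-1 + 1\right) \left(-3\right) = 0 \left(-3\right) = 0$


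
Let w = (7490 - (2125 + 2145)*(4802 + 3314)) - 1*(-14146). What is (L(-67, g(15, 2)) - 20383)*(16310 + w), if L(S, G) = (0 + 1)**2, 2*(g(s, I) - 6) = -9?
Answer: 705571316868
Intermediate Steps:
g(s, I) = 3/2 (g(s, I) = 6 + (1/2)*(-9) = 6 - 9/2 = 3/2)
L(S, G) = 1 (L(S, G) = 1**2 = 1)
w = -34633684 (w = (7490 - 4270*8116) + 14146 = (7490 - 1*34655320) + 14146 = (7490 - 34655320) + 14146 = -34647830 + 14146 = -34633684)
(L(-67, g(15, 2)) - 20383)*(16310 + w) = (1 - 20383)*(16310 - 34633684) = -20382*(-34617374) = 705571316868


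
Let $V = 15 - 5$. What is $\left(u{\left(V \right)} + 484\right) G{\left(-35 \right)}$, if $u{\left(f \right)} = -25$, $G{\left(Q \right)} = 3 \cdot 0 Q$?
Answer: $0$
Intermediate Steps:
$V = 10$ ($V = 15 - 5 = 10$)
$G{\left(Q \right)} = 0$ ($G{\left(Q \right)} = 0 Q = 0$)
$\left(u{\left(V \right)} + 484\right) G{\left(-35 \right)} = \left(-25 + 484\right) 0 = 459 \cdot 0 = 0$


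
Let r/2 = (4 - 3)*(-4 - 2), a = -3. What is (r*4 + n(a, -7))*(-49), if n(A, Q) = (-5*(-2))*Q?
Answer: 5782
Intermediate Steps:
r = -12 (r = 2*((4 - 3)*(-4 - 2)) = 2*(1*(-6)) = 2*(-6) = -12)
n(A, Q) = 10*Q
(r*4 + n(a, -7))*(-49) = (-12*4 + 10*(-7))*(-49) = (-48 - 70)*(-49) = -118*(-49) = 5782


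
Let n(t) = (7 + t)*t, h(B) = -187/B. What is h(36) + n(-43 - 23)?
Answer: 139997/36 ≈ 3888.8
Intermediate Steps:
n(t) = t*(7 + t)
h(36) + n(-43 - 23) = -187/36 + (-43 - 23)*(7 + (-43 - 23)) = -187*1/36 - 66*(7 - 66) = -187/36 - 66*(-59) = -187/36 + 3894 = 139997/36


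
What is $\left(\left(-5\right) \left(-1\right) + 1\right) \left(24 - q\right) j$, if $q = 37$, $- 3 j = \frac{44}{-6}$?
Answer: $- \frac{572}{3} \approx -190.67$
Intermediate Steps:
$j = \frac{22}{9}$ ($j = - \frac{44 \frac{1}{-6}}{3} = - \frac{44 \left(- \frac{1}{6}\right)}{3} = \left(- \frac{1}{3}\right) \left(- \frac{22}{3}\right) = \frac{22}{9} \approx 2.4444$)
$\left(\left(-5\right) \left(-1\right) + 1\right) \left(24 - q\right) j = \left(\left(-5\right) \left(-1\right) + 1\right) \left(24 - 37\right) \frac{22}{9} = \left(5 + 1\right) \left(24 - 37\right) \frac{22}{9} = 6 \left(-13\right) \frac{22}{9} = \left(-78\right) \frac{22}{9} = - \frac{572}{3}$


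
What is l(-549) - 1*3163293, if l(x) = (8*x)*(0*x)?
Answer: -3163293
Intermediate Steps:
l(x) = 0 (l(x) = (8*x)*0 = 0)
l(-549) - 1*3163293 = 0 - 1*3163293 = 0 - 3163293 = -3163293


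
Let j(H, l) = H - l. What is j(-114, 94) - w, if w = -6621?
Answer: 6413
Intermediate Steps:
j(-114, 94) - w = (-114 - 1*94) - 1*(-6621) = (-114 - 94) + 6621 = -208 + 6621 = 6413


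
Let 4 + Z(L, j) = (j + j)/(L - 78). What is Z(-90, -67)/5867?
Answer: -269/492828 ≈ -0.00054583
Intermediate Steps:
Z(L, j) = -4 + 2*j/(-78 + L) (Z(L, j) = -4 + (j + j)/(L - 78) = -4 + (2*j)/(-78 + L) = -4 + 2*j/(-78 + L))
Z(-90, -67)/5867 = (2*(156 - 67 - 2*(-90))/(-78 - 90))/5867 = (2*(156 - 67 + 180)/(-168))*(1/5867) = (2*(-1/168)*269)*(1/5867) = -269/84*1/5867 = -269/492828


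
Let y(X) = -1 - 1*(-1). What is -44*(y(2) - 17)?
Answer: 748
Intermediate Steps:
y(X) = 0 (y(X) = -1 + 1 = 0)
-44*(y(2) - 17) = -44*(0 - 17) = -44*(-17) = 748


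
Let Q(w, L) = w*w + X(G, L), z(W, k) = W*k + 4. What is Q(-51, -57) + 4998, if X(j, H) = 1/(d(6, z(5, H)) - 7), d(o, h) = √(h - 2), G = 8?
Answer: 2522861/332 - I*√283/332 ≈ 7599.0 - 0.050671*I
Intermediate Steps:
z(W, k) = 4 + W*k
d(o, h) = √(-2 + h)
X(j, H) = 1/(-7 + √(2 + 5*H)) (X(j, H) = 1/(√(-2 + (4 + 5*H)) - 7) = 1/(√(2 + 5*H) - 7) = 1/(-7 + √(2 + 5*H)))
Q(w, L) = w² + 1/(-7 + √(2 + 5*L)) (Q(w, L) = w*w + 1/(-7 + √(2 + 5*L)) = w² + 1/(-7 + √(2 + 5*L)))
Q(-51, -57) + 4998 = (1 + (-51)²*(-7 + √(2 + 5*(-57))))/(-7 + √(2 + 5*(-57))) + 4998 = (1 + 2601*(-7 + √(2 - 285)))/(-7 + √(2 - 285)) + 4998 = (1 + 2601*(-7 + √(-283)))/(-7 + √(-283)) + 4998 = (1 + 2601*(-7 + I*√283))/(-7 + I*√283) + 4998 = (1 + (-18207 + 2601*I*√283))/(-7 + I*√283) + 4998 = (-18206 + 2601*I*√283)/(-7 + I*√283) + 4998 = 4998 + (-18206 + 2601*I*√283)/(-7 + I*√283)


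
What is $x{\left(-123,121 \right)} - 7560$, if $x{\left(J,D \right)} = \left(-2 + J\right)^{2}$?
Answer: $8065$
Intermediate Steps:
$x{\left(-123,121 \right)} - 7560 = \left(-2 - 123\right)^{2} - 7560 = \left(-125\right)^{2} - 7560 = 15625 - 7560 = 8065$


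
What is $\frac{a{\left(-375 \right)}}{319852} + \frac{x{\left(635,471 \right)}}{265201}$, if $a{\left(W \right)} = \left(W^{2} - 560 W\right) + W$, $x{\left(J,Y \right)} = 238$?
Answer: $\frac{46481387513}{42412535126} \approx 1.0959$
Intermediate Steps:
$a{\left(W \right)} = W^{2} - 559 W$
$\frac{a{\left(-375 \right)}}{319852} + \frac{x{\left(635,471 \right)}}{265201} = \frac{\left(-375\right) \left(-559 - 375\right)}{319852} + \frac{238}{265201} = \left(-375\right) \left(-934\right) \frac{1}{319852} + 238 \cdot \frac{1}{265201} = 350250 \cdot \frac{1}{319852} + \frac{238}{265201} = \frac{175125}{159926} + \frac{238}{265201} = \frac{46481387513}{42412535126}$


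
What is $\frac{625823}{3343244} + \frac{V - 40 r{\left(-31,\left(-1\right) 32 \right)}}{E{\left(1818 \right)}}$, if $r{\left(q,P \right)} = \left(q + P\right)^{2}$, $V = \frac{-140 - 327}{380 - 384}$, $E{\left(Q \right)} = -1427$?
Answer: $\frac{132819035781}{1192702297} \approx 111.36$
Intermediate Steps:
$V = \frac{467}{4}$ ($V = - \frac{467}{-4} = \left(-467\right) \left(- \frac{1}{4}\right) = \frac{467}{4} \approx 116.75$)
$r{\left(q,P \right)} = \left(P + q\right)^{2}$
$\frac{625823}{3343244} + \frac{V - 40 r{\left(-31,\left(-1\right) 32 \right)}}{E{\left(1818 \right)}} = \frac{625823}{3343244} + \frac{\frac{467}{4} - 40 \left(\left(-1\right) 32 - 31\right)^{2}}{-1427} = 625823 \cdot \frac{1}{3343244} + \left(\frac{467}{4} - 40 \left(-32 - 31\right)^{2}\right) \left(- \frac{1}{1427}\right) = \frac{625823}{3343244} + \left(\frac{467}{4} - 40 \left(-63\right)^{2}\right) \left(- \frac{1}{1427}\right) = \frac{625823}{3343244} + \left(\frac{467}{4} - 158760\right) \left(- \frac{1}{1427}\right) = \frac{625823}{3343244} - - \frac{634573}{5708} = \frac{625823}{3343244} + \frac{634573}{5708} = \frac{132819035781}{1192702297}$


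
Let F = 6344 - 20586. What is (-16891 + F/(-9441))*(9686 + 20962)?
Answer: -1628978886824/3147 ≈ -5.1763e+8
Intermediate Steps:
F = -14242
(-16891 + F/(-9441))*(9686 + 20962) = (-16891 - 14242/(-9441))*(9686 + 20962) = (-16891 - 14242*(-1/9441))*30648 = (-16891 + 14242/9441)*30648 = -159453689/9441*30648 = -1628978886824/3147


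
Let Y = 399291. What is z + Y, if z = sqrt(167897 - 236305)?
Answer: 399291 + 2*I*sqrt(17102) ≈ 3.9929e+5 + 261.55*I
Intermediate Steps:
z = 2*I*sqrt(17102) (z = sqrt(-68408) = 2*I*sqrt(17102) ≈ 261.55*I)
z + Y = 2*I*sqrt(17102) + 399291 = 399291 + 2*I*sqrt(17102)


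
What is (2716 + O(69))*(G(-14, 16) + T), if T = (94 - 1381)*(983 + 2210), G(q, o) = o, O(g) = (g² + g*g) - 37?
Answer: -50138484375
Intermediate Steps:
O(g) = -37 + 2*g² (O(g) = (g² + g²) - 37 = 2*g² - 37 = -37 + 2*g²)
T = -4109391 (T = -1287*3193 = -4109391)
(2716 + O(69))*(G(-14, 16) + T) = (2716 + (-37 + 2*69²))*(16 - 4109391) = (2716 + (-37 + 2*4761))*(-4109375) = (2716 + (-37 + 9522))*(-4109375) = (2716 + 9485)*(-4109375) = 12201*(-4109375) = -50138484375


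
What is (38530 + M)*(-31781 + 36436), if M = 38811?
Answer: 360022355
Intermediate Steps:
(38530 + M)*(-31781 + 36436) = (38530 + 38811)*(-31781 + 36436) = 77341*4655 = 360022355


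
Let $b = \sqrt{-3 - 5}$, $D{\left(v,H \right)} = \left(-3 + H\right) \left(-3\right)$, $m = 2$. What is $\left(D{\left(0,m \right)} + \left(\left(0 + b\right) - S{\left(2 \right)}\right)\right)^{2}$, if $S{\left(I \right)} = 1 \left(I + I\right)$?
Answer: $\left(1 - 2 i \sqrt{2}\right)^{2} \approx -7.0 - 5.6569 i$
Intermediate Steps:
$S{\left(I \right)} = 2 I$ ($S{\left(I \right)} = 1 \cdot 2 I = 2 I$)
$D{\left(v,H \right)} = 9 - 3 H$
$b = 2 i \sqrt{2}$ ($b = \sqrt{-8} = 2 i \sqrt{2} \approx 2.8284 i$)
$\left(D{\left(0,m \right)} + \left(\left(0 + b\right) - S{\left(2 \right)}\right)\right)^{2} = \left(\left(9 - 6\right) + \left(\left(0 + 2 i \sqrt{2}\right) - 2 \cdot 2\right)\right)^{2} = \left(\left(9 - 6\right) + \left(2 i \sqrt{2} - 4\right)\right)^{2} = \left(3 - \left(4 - 2 i \sqrt{2}\right)\right)^{2} = \left(-1 + 2 i \sqrt{2}\right)^{2}$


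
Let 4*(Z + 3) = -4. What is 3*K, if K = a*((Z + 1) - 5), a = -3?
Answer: 72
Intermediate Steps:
Z = -4 (Z = -3 + (¼)*(-4) = -3 - 1 = -4)
K = 24 (K = -3*((-4 + 1) - 5) = -3*(-3 - 5) = -3*(-8) = 24)
3*K = 3*24 = 72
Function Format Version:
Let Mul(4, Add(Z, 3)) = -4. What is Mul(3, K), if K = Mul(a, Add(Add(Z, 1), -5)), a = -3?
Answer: 72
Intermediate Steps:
Z = -4 (Z = Add(-3, Mul(Rational(1, 4), -4)) = Add(-3, -1) = -4)
K = 24 (K = Mul(-3, Add(Add(-4, 1), -5)) = Mul(-3, Add(-3, -5)) = Mul(-3, -8) = 24)
Mul(3, K) = Mul(3, 24) = 72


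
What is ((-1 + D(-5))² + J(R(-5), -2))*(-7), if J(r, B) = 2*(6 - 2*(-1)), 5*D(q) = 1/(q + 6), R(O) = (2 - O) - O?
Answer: -2912/25 ≈ -116.48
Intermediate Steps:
R(O) = 2 - 2*O
D(q) = 1/(5*(6 + q)) (D(q) = 1/(5*(q + 6)) = 1/(5*(6 + q)))
J(r, B) = 16 (J(r, B) = 2*(6 + 2) = 2*8 = 16)
((-1 + D(-5))² + J(R(-5), -2))*(-7) = ((-1 + 1/(5*(6 - 5)))² + 16)*(-7) = ((-1 + (⅕)/1)² + 16)*(-7) = ((-1 + (⅕)*1)² + 16)*(-7) = ((-1 + ⅕)² + 16)*(-7) = ((-⅘)² + 16)*(-7) = (16/25 + 16)*(-7) = (416/25)*(-7) = -2912/25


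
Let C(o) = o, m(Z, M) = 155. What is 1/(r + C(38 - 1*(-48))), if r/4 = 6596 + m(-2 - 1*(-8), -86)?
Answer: 1/27090 ≈ 3.6914e-5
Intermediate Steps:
r = 27004 (r = 4*(6596 + 155) = 4*6751 = 27004)
1/(r + C(38 - 1*(-48))) = 1/(27004 + (38 - 1*(-48))) = 1/(27004 + (38 + 48)) = 1/(27004 + 86) = 1/27090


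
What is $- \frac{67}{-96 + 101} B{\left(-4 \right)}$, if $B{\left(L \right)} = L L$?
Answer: $- \frac{1072}{5} \approx -214.4$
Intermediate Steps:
$B{\left(L \right)} = L^{2}$
$- \frac{67}{-96 + 101} B{\left(-4 \right)} = - \frac{67}{-96 + 101} \left(-4\right)^{2} = - \frac{67}{5} \cdot 16 = \left(-67\right) \frac{1}{5} \cdot 16 = \left(- \frac{67}{5}\right) 16 = - \frac{1072}{5}$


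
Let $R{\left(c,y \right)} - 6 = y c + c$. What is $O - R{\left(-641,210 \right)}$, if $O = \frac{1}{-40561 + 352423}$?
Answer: $\frac{42177776191}{311862} \approx 1.3525 \cdot 10^{5}$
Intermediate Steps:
$R{\left(c,y \right)} = 6 + c + c y$ ($R{\left(c,y \right)} = 6 + \left(y c + c\right) = 6 + \left(c y + c\right) = 6 + \left(c + c y\right) = 6 + c + c y$)
$O = \frac{1}{311862} \approx 3.2065 \cdot 10^{-6}$
$O - R{\left(-641,210 \right)} = \frac{1}{311862} - \left(6 - 641 - 134610\right) = \frac{1}{311862} - -135245 = \frac{1}{311862} + 135245 = \frac{42177776191}{311862}$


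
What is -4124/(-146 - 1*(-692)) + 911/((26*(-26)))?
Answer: -126355/14196 ≈ -8.9007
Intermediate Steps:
-4124/(-146 - 1*(-692)) + 911/((26*(-26))) = -4124/(-146 + 692) + 911/(-676) = -4124/546 + 911*(-1/676) = -4124*1/546 - 911/676 = -2062/273 - 911/676 = -126355/14196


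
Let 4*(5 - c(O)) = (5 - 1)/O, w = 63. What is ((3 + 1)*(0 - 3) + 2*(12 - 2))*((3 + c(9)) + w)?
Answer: 5104/9 ≈ 567.11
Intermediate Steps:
c(O) = 5 - 1/O (c(O) = 5 - (5 - 1)/(4*O) = 5 - 1/O)
((3 + 1)*(0 - 3) + 2*(12 - 2))*((3 + c(9)) + w) = ((3 + 1)*(0 - 3) + 2*(12 - 2))*((3 + (5 - 1/9)) + 63) = (4*(-3) + 2*10)*((3 + (5 - 1*1/9)) + 63) = (-12 + 20)*((3 + (5 - 1/9)) + 63) = 8*((3 + 44/9) + 63) = 8*(71/9 + 63) = 8*(638/9) = 5104/9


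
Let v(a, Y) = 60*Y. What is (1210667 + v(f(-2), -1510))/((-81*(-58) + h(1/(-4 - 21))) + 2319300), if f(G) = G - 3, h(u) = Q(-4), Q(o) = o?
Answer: 1120067/2323994 ≈ 0.48196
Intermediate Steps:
h(u) = -4
f(G) = -3 + G
(1210667 + v(f(-2), -1510))/((-81*(-58) + h(1/(-4 - 21))) + 2319300) = (1210667 + 60*(-1510))/((-81*(-58) - 4) + 2319300) = (1210667 - 90600)/((4698 - 4) + 2319300) = 1120067/(4694 + 2319300) = 1120067/2323994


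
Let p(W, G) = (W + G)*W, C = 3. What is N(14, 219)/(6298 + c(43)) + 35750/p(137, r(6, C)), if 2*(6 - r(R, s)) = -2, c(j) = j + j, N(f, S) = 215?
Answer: 4843115/2623824 ≈ 1.8458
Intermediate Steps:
c(j) = 2*j
r(R, s) = 7 (r(R, s) = 6 - 1/2*(-2) = 6 + 1 = 7)
p(W, G) = W*(G + W) (p(W, G) = (G + W)*W = W*(G + W))
N(14, 219)/(6298 + c(43)) + 35750/p(137, r(6, C)) = 215/(6298 + 2*43) + 35750/((137*(7 + 137))) = 215/(6298 + 86) + 35750/((137*144)) = 215/6384 + 35750/19728 = 215*(1/6384) + 35750*(1/19728) = 215/6384 + 17875/9864 = 4843115/2623824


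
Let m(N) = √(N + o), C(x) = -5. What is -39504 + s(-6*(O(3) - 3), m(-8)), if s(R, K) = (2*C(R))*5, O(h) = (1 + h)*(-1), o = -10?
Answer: -39554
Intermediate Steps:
O(h) = -1 - h
m(N) = √(-10 + N) (m(N) = √(N - 10) = √(-10 + N))
s(R, K) = -50 (s(R, K) = (2*(-5))*5 = -10*5 = -50)
-39504 + s(-6*(O(3) - 3), m(-8)) = -39504 - 50 = -39554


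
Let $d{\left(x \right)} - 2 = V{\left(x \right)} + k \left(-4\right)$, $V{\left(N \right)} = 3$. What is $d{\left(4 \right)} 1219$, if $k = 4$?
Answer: $-13409$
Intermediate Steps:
$d{\left(x \right)} = -11$ ($d{\left(x \right)} = 2 + \left(3 + 4 \left(-4\right)\right) = 2 + \left(3 - 16\right) = 2 - 13 = -11$)
$d{\left(4 \right)} 1219 = \left(-11\right) 1219 = -13409$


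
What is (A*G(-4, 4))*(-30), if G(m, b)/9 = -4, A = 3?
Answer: 3240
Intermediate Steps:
G(m, b) = -36 (G(m, b) = 9*(-4) = -36)
(A*G(-4, 4))*(-30) = (3*(-36))*(-30) = -108*(-30) = 3240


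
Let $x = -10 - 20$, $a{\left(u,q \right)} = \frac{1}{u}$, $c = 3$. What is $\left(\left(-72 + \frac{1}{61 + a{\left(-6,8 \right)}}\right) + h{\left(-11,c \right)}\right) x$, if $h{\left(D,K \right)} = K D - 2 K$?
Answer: $\frac{243054}{73} \approx 3329.5$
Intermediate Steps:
$x = -30$
$h{\left(D,K \right)} = - 2 K + D K$ ($h{\left(D,K \right)} = D K - 2 K = - 2 K + D K$)
$\left(\left(-72 + \frac{1}{61 + a{\left(-6,8 \right)}}\right) + h{\left(-11,c \right)}\right) x = \left(\left(-72 + \frac{1}{61 + \frac{1}{-6}}\right) + 3 \left(-2 - 11\right)\right) \left(-30\right) = \left(\left(-72 + \frac{1}{61 - \frac{1}{6}}\right) + 3 \left(-13\right)\right) \left(-30\right) = \left(\left(-72 + \frac{1}{\frac{365}{6}}\right) - 39\right) \left(-30\right) = \left(\left(-72 + \frac{6}{365}\right) - 39\right) \left(-30\right) = \left(- \frac{26274}{365} - 39\right) \left(-30\right) = \left(- \frac{40509}{365}\right) \left(-30\right) = \frac{243054}{73}$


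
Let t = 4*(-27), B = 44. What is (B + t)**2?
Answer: 4096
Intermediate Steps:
t = -108
(B + t)**2 = (44 - 108)**2 = (-64)**2 = 4096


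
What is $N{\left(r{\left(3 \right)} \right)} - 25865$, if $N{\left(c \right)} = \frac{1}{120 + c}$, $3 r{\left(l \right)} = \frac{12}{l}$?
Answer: $- \frac{9414857}{364} \approx -25865.0$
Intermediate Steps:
$r{\left(l \right)} = \frac{4}{l}$ ($r{\left(l \right)} = \frac{12 \frac{1}{l}}{3} = \frac{4}{l}$)
$N{\left(r{\left(3 \right)} \right)} - 25865 = \frac{1}{120 + \frac{4}{3}} - 25865 = \frac{1}{\frac{364}{3}} - 25865 = \frac{3}{364} - 25865 = - \frac{9414857}{364}$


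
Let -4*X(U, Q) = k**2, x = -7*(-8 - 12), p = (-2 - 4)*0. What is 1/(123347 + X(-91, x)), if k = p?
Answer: 1/123347 ≈ 8.1072e-6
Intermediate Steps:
p = 0 (p = -6*0 = 0)
k = 0
x = 140 (x = -7*(-20) = 140)
X(U, Q) = 0 (X(U, Q) = -1/4*0**2 = -1/4*0 = 0)
1/(123347 + X(-91, x)) = 1/(123347 + 0) = 1/123347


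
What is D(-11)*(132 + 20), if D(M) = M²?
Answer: 18392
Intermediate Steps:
D(-11)*(132 + 20) = (-11)²*(132 + 20) = 121*152 = 18392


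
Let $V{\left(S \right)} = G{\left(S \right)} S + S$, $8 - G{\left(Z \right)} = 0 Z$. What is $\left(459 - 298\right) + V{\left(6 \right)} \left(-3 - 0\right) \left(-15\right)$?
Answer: $2591$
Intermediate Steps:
$G{\left(Z \right)} = 8$ ($G{\left(Z \right)} = 8 - 0 Z = 8 - 0 = 8 + 0 = 8$)
$V{\left(S \right)} = 9 S$ ($V{\left(S \right)} = 8 S + S = 9 S$)
$\left(459 - 298\right) + V{\left(6 \right)} \left(-3 - 0\right) \left(-15\right) = \left(459 - 298\right) + 9 \cdot 6 \left(-3 - 0\right) \left(-15\right) = 161 + 54 \left(-3 + 0\right) \left(-15\right) = 161 + 54 \left(\left(-3\right) \left(-15\right)\right) = 161 + 54 \cdot 45 = 161 + 2430 = 2591$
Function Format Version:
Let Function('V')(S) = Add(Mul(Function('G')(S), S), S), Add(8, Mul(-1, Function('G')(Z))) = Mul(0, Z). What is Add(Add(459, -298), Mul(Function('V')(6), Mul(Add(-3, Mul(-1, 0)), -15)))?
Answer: 2591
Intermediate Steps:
Function('G')(Z) = 8 (Function('G')(Z) = Add(8, Mul(-1, Mul(0, Z))) = Add(8, Mul(-1, 0)) = Add(8, 0) = 8)
Function('V')(S) = Mul(9, S) (Function('V')(S) = Add(Mul(8, S), S) = Mul(9, S))
Add(Add(459, -298), Mul(Function('V')(6), Mul(Add(-3, Mul(-1, 0)), -15))) = Add(Add(459, -298), Mul(Mul(9, 6), Mul(Add(-3, Mul(-1, 0)), -15))) = Add(161, Mul(54, Mul(Add(-3, 0), -15))) = Add(161, Mul(54, Mul(-3, -15))) = Add(161, Mul(54, 45)) = Add(161, 2430) = 2591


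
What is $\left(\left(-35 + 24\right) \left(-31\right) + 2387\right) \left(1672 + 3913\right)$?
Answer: $15235880$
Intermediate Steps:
$\left(\left(-35 + 24\right) \left(-31\right) + 2387\right) \left(1672 + 3913\right) = \left(\left(-11\right) \left(-31\right) + 2387\right) 5585 = \left(341 + 2387\right) 5585 = 2728 \cdot 5585 = 15235880$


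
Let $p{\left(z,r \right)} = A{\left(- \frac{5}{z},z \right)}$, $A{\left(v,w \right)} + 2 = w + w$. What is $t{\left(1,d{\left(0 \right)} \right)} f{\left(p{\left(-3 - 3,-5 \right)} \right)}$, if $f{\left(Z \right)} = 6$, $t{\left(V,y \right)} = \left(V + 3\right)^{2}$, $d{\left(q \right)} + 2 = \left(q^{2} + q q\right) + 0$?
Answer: $96$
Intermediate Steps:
$d{\left(q \right)} = -2 + 2 q^{2}$ ($d{\left(q \right)} = -2 + \left(\left(q^{2} + q q\right) + 0\right) = -2 + \left(\left(q^{2} + q^{2}\right) + 0\right) = -2 + \left(2 q^{2} + 0\right) = -2 + 2 q^{2}$)
$A{\left(v,w \right)} = -2 + 2 w$ ($A{\left(v,w \right)} = -2 + \left(w + w\right) = -2 + 2 w$)
$t{\left(V,y \right)} = \left(3 + V\right)^{2}$
$p{\left(z,r \right)} = -2 + 2 z$
$t{\left(1,d{\left(0 \right)} \right)} f{\left(p{\left(-3 - 3,-5 \right)} \right)} = \left(3 + 1\right)^{2} \cdot 6 = 4^{2} \cdot 6 = 16 \cdot 6 = 96$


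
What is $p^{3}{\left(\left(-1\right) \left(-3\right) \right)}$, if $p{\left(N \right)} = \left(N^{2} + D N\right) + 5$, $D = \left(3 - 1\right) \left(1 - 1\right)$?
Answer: $2744$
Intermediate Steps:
$D = 0$ ($D = 2 \cdot 0 = 0$)
$p{\left(N \right)} = 5 + N^{2}$ ($p{\left(N \right)} = \left(N^{2} + 0 N\right) + 5 = \left(N^{2} + 0\right) + 5 = N^{2} + 5 = 5 + N^{2}$)
$p^{3}{\left(\left(-1\right) \left(-3\right) \right)} = \left(5 + \left(\left(-1\right) \left(-3\right)\right)^{2}\right)^{3} = \left(5 + 3^{2}\right)^{3} = \left(5 + 9\right)^{3} = 14^{3} = 2744$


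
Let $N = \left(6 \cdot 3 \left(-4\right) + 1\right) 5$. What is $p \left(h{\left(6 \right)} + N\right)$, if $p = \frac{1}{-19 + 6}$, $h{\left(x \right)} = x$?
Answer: $\frac{349}{13} \approx 26.846$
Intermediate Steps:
$N = -355$ ($N = \left(18 \left(-4\right) + 1\right) 5 = \left(-72 + 1\right) 5 = \left(-71\right) 5 = -355$)
$p = - \frac{1}{13}$ ($p = \frac{1}{-13} = - \frac{1}{13} \approx -0.076923$)
$p \left(h{\left(6 \right)} + N\right) = - \frac{6 - 355}{13} = \left(- \frac{1}{13}\right) \left(-349\right) = \frac{349}{13}$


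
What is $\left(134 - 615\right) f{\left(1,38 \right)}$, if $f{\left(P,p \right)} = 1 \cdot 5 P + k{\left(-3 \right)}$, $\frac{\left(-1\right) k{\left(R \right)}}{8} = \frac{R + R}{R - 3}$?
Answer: $1443$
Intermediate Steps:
$k{\left(R \right)} = - \frac{16 R}{-3 + R}$ ($k{\left(R \right)} = - 8 \frac{R + R}{R - 3} = - 8 \frac{2 R}{-3 + R} = - \frac{16 R}{-3 + R}$)
$f{\left(P,p \right)} = -8 + 5 P$ ($f{\left(P,p \right)} = 1 \cdot 5 P - - \frac{48}{-3 - 3} = 5 P - - \frac{48}{-6} = 5 P - \left(-48\right) \left(- \frac{1}{6}\right) = 5 P - 8 = -8 + 5 P$)
$\left(134 - 615\right) f{\left(1,38 \right)} = \left(134 - 615\right) \left(-8 + 5 \cdot 1\right) = - 481 \left(-8 + 5\right) = \left(-481\right) \left(-3\right) = 1443$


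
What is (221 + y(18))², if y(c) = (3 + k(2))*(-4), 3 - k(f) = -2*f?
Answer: 32761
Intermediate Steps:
k(f) = 3 + 2*f (k(f) = 3 - (-2)*f = 3 + 2*f)
y(c) = -40 (y(c) = (3 + (3 + 2*2))*(-4) = (3 + (3 + 4))*(-4) = (3 + 7)*(-4) = 10*(-4) = -40)
(221 + y(18))² = (221 - 40)² = 181² = 32761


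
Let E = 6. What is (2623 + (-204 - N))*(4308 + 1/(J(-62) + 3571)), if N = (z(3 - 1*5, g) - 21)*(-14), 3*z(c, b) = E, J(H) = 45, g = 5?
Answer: 33538850537/3616 ≈ 9.2751e+6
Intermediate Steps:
z(c, b) = 2 (z(c, b) = (⅓)*6 = 2)
N = 266 (N = (2 - 21)*(-14) = -19*(-14) = 266)
(2623 + (-204 - N))*(4308 + 1/(J(-62) + 3571)) = (2623 + (-204 - 1*266))*(4308 + 1/(45 + 3571)) = (2623 + (-204 - 266))*(4308 + 1/3616) = (2623 - 470)*(4308 + 1/3616) = 2153*(15577729/3616) = 33538850537/3616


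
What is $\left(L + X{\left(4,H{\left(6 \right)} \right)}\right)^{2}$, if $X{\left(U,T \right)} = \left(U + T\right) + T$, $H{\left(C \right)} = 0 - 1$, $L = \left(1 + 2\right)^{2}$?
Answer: $121$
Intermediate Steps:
$L = 9$ ($L = 3^{2} = 9$)
$H{\left(C \right)} = -1$ ($H{\left(C \right)} = 0 - 1 = -1$)
$X{\left(U,T \right)} = U + 2 T$ ($X{\left(U,T \right)} = \left(T + U\right) + T = U + 2 T$)
$\left(L + X{\left(4,H{\left(6 \right)} \right)}\right)^{2} = \left(9 + \left(4 + 2 \left(-1\right)\right)\right)^{2} = \left(9 + \left(4 - 2\right)\right)^{2} = \left(9 + 2\right)^{2} = 11^{2} = 121$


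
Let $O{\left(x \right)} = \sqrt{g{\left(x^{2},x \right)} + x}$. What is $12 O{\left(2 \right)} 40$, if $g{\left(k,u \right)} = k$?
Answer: $480 \sqrt{6} \approx 1175.8$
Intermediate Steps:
$O{\left(x \right)} = \sqrt{x + x^{2}}$ ($O{\left(x \right)} = \sqrt{x^{2} + x} = \sqrt{x + x^{2}}$)
$12 O{\left(2 \right)} 40 = 12 \sqrt{2 \left(1 + 2\right)} 40 = 12 \sqrt{2 \cdot 3} \cdot 40 = 12 \sqrt{6} \cdot 40 = 480 \sqrt{6}$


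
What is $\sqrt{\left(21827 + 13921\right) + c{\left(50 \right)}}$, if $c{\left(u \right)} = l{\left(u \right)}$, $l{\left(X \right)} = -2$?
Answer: $\sqrt{35746} \approx 189.07$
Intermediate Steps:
$c{\left(u \right)} = -2$
$\sqrt{\left(21827 + 13921\right) + c{\left(50 \right)}} = \sqrt{\left(21827 + 13921\right) - 2} = \sqrt{35748 - 2} = \sqrt{35746}$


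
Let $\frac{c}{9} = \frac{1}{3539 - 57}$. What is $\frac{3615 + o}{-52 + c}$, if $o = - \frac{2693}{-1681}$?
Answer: $- \frac{21168846856}{304353455} \approx -69.553$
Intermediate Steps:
$o = \frac{2693}{1681}$ ($o = \left(-2693\right) \left(- \frac{1}{1681}\right) = \frac{2693}{1681} \approx 1.602$)
$c = \frac{9}{3482}$ ($c = \frac{9}{3539 - 57} = \frac{9}{3482} \approx 0.0025847$)
$\frac{3615 + o}{-52 + c} = \frac{3615 + \frac{2693}{1681}}{-52 + \frac{9}{3482}} = \frac{6079508}{1681 \left(- \frac{181055}{3482}\right)} = \frac{6079508}{1681} \left(- \frac{3482}{181055}\right) = - \frac{21168846856}{304353455}$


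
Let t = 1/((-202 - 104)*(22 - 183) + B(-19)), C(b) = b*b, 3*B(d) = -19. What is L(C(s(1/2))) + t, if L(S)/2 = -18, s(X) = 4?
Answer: -5320041/147779 ≈ -36.000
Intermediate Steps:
B(d) = -19/3 (B(d) = (⅓)*(-19) = -19/3)
C(b) = b²
L(S) = -36 (L(S) = 2*(-18) = -36)
t = 3/147779 (t = 1/((-202 - 104)*(22 - 183) - 19/3) = 1/(-306*(-161) - 19/3) = 1/(49266 - 19/3) = 1/(147779/3) = 3/147779 ≈ 2.0301e-5)
L(C(s(1/2))) + t = -36 + 3/147779 = -5320041/147779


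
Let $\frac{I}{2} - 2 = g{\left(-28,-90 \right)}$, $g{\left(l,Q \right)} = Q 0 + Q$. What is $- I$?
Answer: $176$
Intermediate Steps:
$g{\left(l,Q \right)} = Q$ ($g{\left(l,Q \right)} = 0 + Q = Q$)
$I = -176$ ($I = 4 + 2 \left(-90\right) = 4 - 180 = -176$)
$- I = \left(-1\right) \left(-176\right) = 176$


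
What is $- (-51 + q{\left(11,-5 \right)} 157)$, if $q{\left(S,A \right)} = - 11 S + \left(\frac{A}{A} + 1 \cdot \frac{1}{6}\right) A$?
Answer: $\frac{119783}{6} \approx 19964.0$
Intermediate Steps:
$q{\left(S,A \right)} = - 11 S + \frac{7 A}{6}$ ($q{\left(S,A \right)} = - 11 S + \left(1 + 1 \cdot \frac{1}{6}\right) A = - 11 S + \left(1 + \frac{1}{6}\right) A = - 11 S + \frac{7 A}{6}$)
$- (-51 + q{\left(11,-5 \right)} 157) = - (-51 + \left(\left(-11\right) 11 + \frac{7}{6} \left(-5\right)\right) 157) = - (-51 + \left(-121 - \frac{35}{6}\right) 157) = - (-51 - \frac{119477}{6}) = \left(-1\right) \left(- \frac{119783}{6}\right) = \frac{119783}{6}$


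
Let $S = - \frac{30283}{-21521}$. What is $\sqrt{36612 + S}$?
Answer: $\frac{\sqrt{16957625502335}}{21521} \approx 191.35$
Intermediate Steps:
$S = \frac{30283}{21521}$ ($S = \left(-30283\right) \left(- \frac{1}{21521}\right) = \frac{30283}{21521} \approx 1.4071$)
$\sqrt{36612 + S} = \sqrt{36612 + \frac{30283}{21521}} = \sqrt{\frac{787957135}{21521}} = \frac{\sqrt{16957625502335}}{21521}$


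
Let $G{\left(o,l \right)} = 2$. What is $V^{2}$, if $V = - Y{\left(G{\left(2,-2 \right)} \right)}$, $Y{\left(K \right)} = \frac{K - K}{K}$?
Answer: $0$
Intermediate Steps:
$Y{\left(K \right)} = 0$ ($Y{\left(K \right)} = \frac{0}{K} = 0$)
$V = 0$ ($V = \left(-1\right) 0 = 0$)
$V^{2} = 0^{2} = 0$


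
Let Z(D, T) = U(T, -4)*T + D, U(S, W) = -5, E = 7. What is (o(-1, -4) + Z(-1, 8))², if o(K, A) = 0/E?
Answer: 1681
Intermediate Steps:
o(K, A) = 0 (o(K, A) = 0/7 = 0*(⅐) = 0)
Z(D, T) = D - 5*T (Z(D, T) = -5*T + D = D - 5*T)
(o(-1, -4) + Z(-1, 8))² = (0 + (-1 - 5*8))² = (0 + (-1 - 40))² = (0 - 41)² = (-41)² = 1681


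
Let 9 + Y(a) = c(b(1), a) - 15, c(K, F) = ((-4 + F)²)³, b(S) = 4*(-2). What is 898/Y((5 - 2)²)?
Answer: 898/15601 ≈ 0.057560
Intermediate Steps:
b(S) = -8
c(K, F) = (-4 + F)⁶
Y(a) = -24 + (-4 + a)⁶ (Y(a) = -9 + ((-4 + a)⁶ - 15) = -9 + (-15 + (-4 + a)⁶) = -24 + (-4 + a)⁶)
898/Y((5 - 2)²) = 898/(-24 + (-4 + (5 - 2)²)⁶) = 898/(-24 + (-4 + 3²)⁶) = 898/(-24 + (-4 + 9)⁶) = 898/(-24 + 5⁶) = 898/(-24 + 15625) = 898/15601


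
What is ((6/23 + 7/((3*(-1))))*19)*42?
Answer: -38038/23 ≈ -1653.8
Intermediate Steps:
((6/23 + 7/((3*(-1))))*19)*42 = ((6*(1/23) + 7/(-3))*19)*42 = ((6/23 + 7*(-1/3))*19)*42 = ((6/23 - 7/3)*19)*42 = -143/69*19*42 = -2717/69*42 = -38038/23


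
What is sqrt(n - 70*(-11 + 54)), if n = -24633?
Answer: I*sqrt(27643) ≈ 166.26*I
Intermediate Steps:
sqrt(n - 70*(-11 + 54)) = sqrt(-24633 - 70*(-11 + 54)) = sqrt(-24633 - 70*43) = sqrt(-24633 - 3010) = sqrt(-27643) = I*sqrt(27643)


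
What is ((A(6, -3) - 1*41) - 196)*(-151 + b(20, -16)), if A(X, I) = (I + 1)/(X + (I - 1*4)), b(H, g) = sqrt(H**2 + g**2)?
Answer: 35485 - 940*sqrt(41) ≈ 29466.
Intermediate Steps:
A(X, I) = (1 + I)/(-4 + I + X) (A(X, I) = (1 + I)/(X + (I - 4)) = (1 + I)/(X + (-4 + I)) = (1 + I)/(-4 + I + X))
((A(6, -3) - 1*41) - 196)*(-151 + b(20, -16)) = (((1 - 3)/(-4 - 3 + 6) - 1*41) - 196)*(-151 + sqrt(20**2 + (-16)**2)) = ((-2/(-1) - 41) - 196)*(-151 + sqrt(400 + 256)) = ((-1*(-2) - 41) - 196)*(-151 + sqrt(656)) = ((2 - 41) - 196)*(-151 + 4*sqrt(41)) = (-39 - 196)*(-151 + 4*sqrt(41)) = -235*(-151 + 4*sqrt(41)) = 35485 - 940*sqrt(41)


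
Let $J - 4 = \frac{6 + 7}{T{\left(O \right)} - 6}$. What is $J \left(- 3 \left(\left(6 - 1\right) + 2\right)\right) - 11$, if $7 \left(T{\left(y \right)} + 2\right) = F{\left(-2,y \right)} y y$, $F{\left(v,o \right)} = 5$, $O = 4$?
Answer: $- \frac{1397}{8} \approx -174.63$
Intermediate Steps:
$T{\left(y \right)} = -2 + \frac{5 y^{2}}{7}$ ($T{\left(y \right)} = -2 + \frac{5 y y}{7} = -2 + \frac{5 y^{2}}{7}$)
$J = \frac{187}{24}$ ($J = 4 + \frac{6 + 7}{\left(-2 + \frac{5 \cdot 4^{2}}{7}\right) - 6} = 4 + \frac{13}{\left(-2 + \frac{5}{7} \cdot 16\right) - 6} = 4 + \frac{13}{\left(-2 + \frac{80}{7}\right) - 6} = 4 + \frac{13}{\frac{66}{7} - 6} = 4 + \frac{13}{\frac{24}{7}} = 4 + 13 \cdot \frac{7}{24} = 4 + \frac{91}{24} = \frac{187}{24} \approx 7.7917$)
$J \left(- 3 \left(\left(6 - 1\right) + 2\right)\right) - 11 = \frac{187 \left(- 3 \left(\left(6 - 1\right) + 2\right)\right)}{24} - 11 = \frac{187 \left(- 3 \left(5 + 2\right)\right)}{24} - 11 = \frac{187 \left(\left(-3\right) 7\right)}{24} - 11 = \frac{187}{24} \left(-21\right) - 11 = - \frac{1309}{8} - 11 = - \frac{1397}{8}$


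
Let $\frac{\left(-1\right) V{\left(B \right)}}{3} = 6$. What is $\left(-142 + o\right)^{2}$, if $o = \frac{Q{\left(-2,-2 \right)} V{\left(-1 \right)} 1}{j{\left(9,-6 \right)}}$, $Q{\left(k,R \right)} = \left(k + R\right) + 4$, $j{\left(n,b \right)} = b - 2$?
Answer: $20164$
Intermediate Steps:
$j{\left(n,b \right)} = -2 + b$
$Q{\left(k,R \right)} = 4 + R + k$ ($Q{\left(k,R \right)} = \left(R + k\right) + 4 = 4 + R + k$)
$V{\left(B \right)} = -18$ ($V{\left(B \right)} = \left(-3\right) 6 = -18$)
$o = 0$ ($o = \frac{\left(4 - 2 - 2\right) \left(-18\right) 1}{-2 - 6} = \frac{0 \left(-18\right) 1}{-8} = 0 \cdot 1 \left(- \frac{1}{8}\right) = 0 \left(- \frac{1}{8}\right) = 0$)
$\left(-142 + o\right)^{2} = \left(-142 + 0\right)^{2} = \left(-142\right)^{2} = 20164$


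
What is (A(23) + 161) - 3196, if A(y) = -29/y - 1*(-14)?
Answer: -69512/23 ≈ -3022.3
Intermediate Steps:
A(y) = 14 - 29/y (A(y) = -29/y + 14 = 14 - 29/y)
(A(23) + 161) - 3196 = ((14 - 29/23) + 161) - 3196 = (293/23 + 161) - 3196 = 3996/23 - 3196 = -69512/23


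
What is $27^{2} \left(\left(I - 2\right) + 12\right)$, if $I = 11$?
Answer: $15309$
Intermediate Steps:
$27^{2} \left(\left(I - 2\right) + 12\right) = 27^{2} \left(\left(11 - 2\right) + 12\right) = 729 \left(9 + 12\right) = 729 \cdot 21 = 15309$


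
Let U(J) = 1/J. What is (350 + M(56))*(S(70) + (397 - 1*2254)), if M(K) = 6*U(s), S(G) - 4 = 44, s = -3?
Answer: -629532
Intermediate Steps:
U(J) = 1/J
S(G) = 48 (S(G) = 4 + 44 = 48)
M(K) = -2 (M(K) = 6/(-3) = 6*(-1/3) = -2)
(350 + M(56))*(S(70) + (397 - 1*2254)) = (350 - 2)*(48 + (397 - 1*2254)) = 348*(48 + (397 - 2254)) = 348*(48 - 1857) = 348*(-1809) = -629532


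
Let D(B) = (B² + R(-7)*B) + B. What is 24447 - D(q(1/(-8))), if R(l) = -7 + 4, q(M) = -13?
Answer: 24252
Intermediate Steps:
R(l) = -3
D(B) = B² - 2*B (D(B) = (B² - 3*B) + B = B² - 2*B)
24447 - D(q(1/(-8))) = 24447 - (-13)*(-2 - 13) = 24447 - (-13)*(-15) = 24447 - 1*195 = 24447 - 195 = 24252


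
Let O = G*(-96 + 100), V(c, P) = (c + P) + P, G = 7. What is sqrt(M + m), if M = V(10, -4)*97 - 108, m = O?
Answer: sqrt(114) ≈ 10.677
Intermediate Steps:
V(c, P) = c + 2*P (V(c, P) = (P + c) + P = c + 2*P)
O = 28 (O = 7*(-96 + 100) = 7*4 = 28)
m = 28
M = 86 (M = (10 + 2*(-4))*97 - 108 = (10 - 8)*97 - 108 = 2*97 - 108 = 194 - 108 = 86)
sqrt(M + m) = sqrt(86 + 28) = sqrt(114)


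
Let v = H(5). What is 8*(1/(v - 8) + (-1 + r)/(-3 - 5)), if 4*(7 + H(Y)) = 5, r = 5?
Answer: -252/55 ≈ -4.5818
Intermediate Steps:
H(Y) = -23/4 (H(Y) = -7 + (¼)*5 = -7 + 5/4 = -23/4)
v = -23/4 ≈ -5.7500
8*(1/(v - 8) + (-1 + r)/(-3 - 5)) = 8*(1/(-23/4 - 8) + (-1 + 5)/(-3 - 5)) = 8*(1/(-55/4) + 4/(-8)) = 8*(-4/55 + 4*(-⅛)) = 8*(-4/55 - ½) = 8*(-63/110) = -252/55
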